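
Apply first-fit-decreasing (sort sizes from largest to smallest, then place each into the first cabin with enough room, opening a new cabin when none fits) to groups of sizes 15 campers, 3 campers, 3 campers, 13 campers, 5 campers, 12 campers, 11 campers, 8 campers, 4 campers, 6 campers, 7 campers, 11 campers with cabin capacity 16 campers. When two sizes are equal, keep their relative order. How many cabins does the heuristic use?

7

Sorted descending: 15, 13, 12, 11, 11, 8, 7, 6, 5, 4, 3, 3.
  15 → cabin 1 (new)  [load 15/16]
  13 → cabin 2 (new)  [load 13/16]
  12 → cabin 3 (new)  [load 12/16]
  11 → cabin 4 (new)  [load 11/16]
  11 → cabin 5 (new)  [load 11/16]
  8 → cabin 6 (new)  [load 8/16]
  7 → cabin 6  [load 15/16]
  6 → cabin 7 (new)  [load 6/16]
  5 → cabin 4  [load 16/16]
  4 → cabin 3  [load 16/16]
  3 → cabin 2  [load 16/16]
  3 → cabin 5  [load 14/16]
7 cabins opened.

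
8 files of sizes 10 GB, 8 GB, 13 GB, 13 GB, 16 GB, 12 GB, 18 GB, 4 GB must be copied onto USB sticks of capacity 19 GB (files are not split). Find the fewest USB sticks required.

Total = 18 + 16 + 13 + 13 + 12 + 10 + 8 + 4 = 94 GB.
Lower bound: ⌈94/19⌉ = 5 USB sticks.
Also, 6 files each exceed 19/2 GB, and no two of those can share a USB stick, so at least 6 USB sticks are needed.
A packing using 6 USB sticks:
  USB stick 1: 18 = 18
  USB stick 2: 16 = 16
  USB stick 3: 13 + 4 = 17
  USB stick 4: 13 = 13
  USB stick 5: 12 = 12
  USB stick 6: 10 + 8 = 18
This matches the lower bound, so 6 is optimal.

6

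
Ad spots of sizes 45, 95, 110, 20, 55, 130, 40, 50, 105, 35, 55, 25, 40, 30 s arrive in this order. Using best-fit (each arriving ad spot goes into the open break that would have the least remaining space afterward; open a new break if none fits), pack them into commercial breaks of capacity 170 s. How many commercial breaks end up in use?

6

  45 → break 1 (new)  [load 45/170]
  95 → break 1  [load 140/170]
  110 → break 2 (new)  [load 110/170]
  20 → break 1  [load 160/170]
  55 → break 2  [load 165/170]
  130 → break 3 (new)  [load 130/170]
  40 → break 3  [load 170/170]
  50 → break 4 (new)  [load 50/170]
  105 → break 4  [load 155/170]
  35 → break 5 (new)  [load 35/170]
  55 → break 5  [load 90/170]
  25 → break 5  [load 115/170]
  40 → break 5  [load 155/170]
  30 → break 6 (new)  [load 30/170]
6 commercial breaks opened.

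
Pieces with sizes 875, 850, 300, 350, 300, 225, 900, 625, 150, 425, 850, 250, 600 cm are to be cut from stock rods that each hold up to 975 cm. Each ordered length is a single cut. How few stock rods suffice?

Total = 900 + 875 + 850 + 850 + 625 + 600 + 425 + 350 + 300 + 300 + 250 + 225 + 150 = 6700 cm.
Lower bound: ⌈6700/975⌉ = 7 stock rods.
A packing using 8 stock rods:
  stock rod 1: 900 = 900
  stock rod 2: 875 = 875
  stock rod 3: 850 = 850
  stock rod 4: 850 = 850
  stock rod 5: 625 + 350 = 975
  stock rod 6: 600 + 300 = 900
  stock rod 7: 425 + 300 + 250 = 975
  stock rod 8: 225 + 150 = 375
No arrangement into 7 stock rods stays within capacity, so 8 is optimal.

8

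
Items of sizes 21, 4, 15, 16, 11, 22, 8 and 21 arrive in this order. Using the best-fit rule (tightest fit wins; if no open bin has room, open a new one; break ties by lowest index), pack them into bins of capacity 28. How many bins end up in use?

  21 → bin 1 (new)  [load 21/28]
  4 → bin 1  [load 25/28]
  15 → bin 2 (new)  [load 15/28]
  16 → bin 3 (new)  [load 16/28]
  11 → bin 3  [load 27/28]
  22 → bin 4 (new)  [load 22/28]
  8 → bin 2  [load 23/28]
  21 → bin 5 (new)  [load 21/28]
5 bins opened.

5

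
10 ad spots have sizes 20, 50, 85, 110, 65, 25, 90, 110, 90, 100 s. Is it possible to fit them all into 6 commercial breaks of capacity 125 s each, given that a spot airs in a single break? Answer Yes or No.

No

Total = 745 s; ⌈745/125⌉ = 6.
7 ad spots each exceed half the capacity and cannot share a break, forcing at least 7 commercial breaks.
At least 7 commercial breaks are required, but only 6 are allowed.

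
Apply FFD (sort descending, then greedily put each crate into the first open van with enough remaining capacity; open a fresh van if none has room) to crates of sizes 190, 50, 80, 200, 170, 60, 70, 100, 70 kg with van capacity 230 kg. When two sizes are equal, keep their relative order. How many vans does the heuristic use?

Sorted descending: 200, 190, 170, 100, 80, 70, 70, 60, 50.
  200 → van 1 (new)  [load 200/230]
  190 → van 2 (new)  [load 190/230]
  170 → van 3 (new)  [load 170/230]
  100 → van 4 (new)  [load 100/230]
  80 → van 4  [load 180/230]
  70 → van 5 (new)  [load 70/230]
  70 → van 5  [load 140/230]
  60 → van 3  [load 230/230]
  50 → van 4  [load 230/230]
5 vans opened.

5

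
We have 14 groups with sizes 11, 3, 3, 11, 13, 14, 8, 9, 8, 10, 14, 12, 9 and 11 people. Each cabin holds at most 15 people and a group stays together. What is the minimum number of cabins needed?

Total = 14 + 14 + 13 + 12 + 11 + 11 + 11 + 10 + 9 + 9 + 8 + 8 + 3 + 3 = 136 people.
Lower bound: ⌈136/15⌉ = 10 cabins.
Also, 12 groups each exceed 15/2 people, and no two of those can share a cabin, so at least 12 cabins are needed.
A packing using 12 cabins:
  cabin 1: 14 = 14
  cabin 2: 14 = 14
  cabin 3: 13 = 13
  cabin 4: 12 + 3 = 15
  cabin 5: 11 + 3 = 14
  cabin 6: 11 = 11
  cabin 7: 11 = 11
  cabin 8: 10 = 10
  cabin 9: 9 = 9
  cabin 10: 9 = 9
  cabin 11: 8 = 8
  cabin 12: 8 = 8
This matches the lower bound, so 12 is optimal.

12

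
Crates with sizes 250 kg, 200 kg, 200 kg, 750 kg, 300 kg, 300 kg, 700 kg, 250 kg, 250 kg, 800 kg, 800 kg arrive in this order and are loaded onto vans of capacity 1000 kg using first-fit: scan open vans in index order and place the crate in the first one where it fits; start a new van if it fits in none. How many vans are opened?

  250 → van 1 (new)  [load 250/1000]
  200 → van 1  [load 450/1000]
  200 → van 1  [load 650/1000]
  750 → van 2 (new)  [load 750/1000]
  300 → van 1  [load 950/1000]
  300 → van 3 (new)  [load 300/1000]
  700 → van 3  [load 1000/1000]
  250 → van 2  [load 1000/1000]
  250 → van 4 (new)  [load 250/1000]
  800 → van 5 (new)  [load 800/1000]
  800 → van 6 (new)  [load 800/1000]
6 vans opened.

6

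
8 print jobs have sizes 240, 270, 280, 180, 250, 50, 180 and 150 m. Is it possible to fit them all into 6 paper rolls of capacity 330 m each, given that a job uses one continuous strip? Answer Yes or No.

A valid assignment using 6 paper rolls:
  roll 1: 280 + 50 = 330
  roll 2: 270 = 270
  roll 3: 250 = 250
  roll 4: 240 = 240
  roll 5: 180 + 150 = 330
  roll 6: 180 = 180
Every load is within 330 m, so 6 paper rolls suffice.

Yes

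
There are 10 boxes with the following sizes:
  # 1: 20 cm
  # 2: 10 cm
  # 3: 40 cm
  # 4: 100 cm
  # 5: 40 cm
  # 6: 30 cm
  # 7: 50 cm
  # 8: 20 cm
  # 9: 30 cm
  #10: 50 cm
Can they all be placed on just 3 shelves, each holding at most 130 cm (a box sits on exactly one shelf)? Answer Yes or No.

A valid assignment using 3 shelves:
  shelf 1: 100 + 30 = 130
  shelf 2: 50 + 50 + 30 = 130
  shelf 3: 40 + 40 + 20 + 20 + 10 = 130
Every load is within 130 cm, so 3 shelves suffice.

Yes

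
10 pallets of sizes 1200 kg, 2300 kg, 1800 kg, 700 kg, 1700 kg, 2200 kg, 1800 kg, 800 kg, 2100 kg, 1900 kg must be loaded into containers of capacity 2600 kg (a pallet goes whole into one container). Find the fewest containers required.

Total = 2300 + 2200 + 2100 + 1900 + 1800 + 1800 + 1700 + 1200 + 800 + 700 = 16500 kg.
Lower bound: ⌈16500/2600⌉ = 7 containers.
A packing using 8 containers:
  container 1: 2300 = 2300
  container 2: 2200 = 2200
  container 3: 2100 = 2100
  container 4: 1900 + 700 = 2600
  container 5: 1800 + 800 = 2600
  container 6: 1800 = 1800
  container 7: 1700 = 1700
  container 8: 1200 = 1200
No arrangement into 7 containers stays within capacity, so 8 is optimal.

8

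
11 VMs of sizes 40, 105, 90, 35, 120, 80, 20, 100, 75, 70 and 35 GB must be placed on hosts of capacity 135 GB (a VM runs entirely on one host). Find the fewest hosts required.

Total = 120 + 105 + 100 + 90 + 80 + 75 + 70 + 40 + 35 + 35 + 20 = 770 GB.
Lower bound: ⌈770/135⌉ = 6 hosts.
Also, 7 VMs each exceed 135/2 GB, and no two of those can share a host, so at least 7 hosts are needed.
A packing using 7 hosts:
  host 1: 120 = 120
  host 2: 105 + 20 = 125
  host 3: 100 + 35 = 135
  host 4: 90 + 40 = 130
  host 5: 80 + 35 = 115
  host 6: 75 = 75
  host 7: 70 = 70
This matches the lower bound, so 7 is optimal.

7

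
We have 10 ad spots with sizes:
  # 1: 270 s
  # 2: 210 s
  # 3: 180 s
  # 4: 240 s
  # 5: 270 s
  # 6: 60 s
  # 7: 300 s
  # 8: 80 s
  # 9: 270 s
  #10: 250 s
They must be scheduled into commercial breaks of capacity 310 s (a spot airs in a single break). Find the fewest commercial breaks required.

8

Total = 300 + 270 + 270 + 270 + 250 + 240 + 210 + 180 + 80 + 60 = 2130 s.
Lower bound: ⌈2130/310⌉ = 7 commercial breaks.
Also, 8 ad spots each exceed 155 s, and no two of those can share a break, so at least 8 commercial breaks are needed.
A packing using 8 commercial breaks:
  break 1: 300 = 300
  break 2: 270 = 270
  break 3: 270 = 270
  break 4: 270 = 270
  break 5: 250 + 60 = 310
  break 6: 240 = 240
  break 7: 210 + 80 = 290
  break 8: 180 = 180
This matches the lower bound, so 8 is optimal.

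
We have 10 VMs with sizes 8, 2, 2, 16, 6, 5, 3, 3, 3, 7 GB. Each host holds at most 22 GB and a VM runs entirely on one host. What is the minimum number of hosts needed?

3

Total = 16 + 8 + 7 + 6 + 5 + 3 + 3 + 3 + 2 + 2 = 55 GB.
Lower bound: ⌈55/22⌉ = 3 hosts.
A packing using 3 hosts:
  host 1: 16 + 6 = 22
  host 2: 8 + 7 + 5 + 2 = 22
  host 3: 3 + 3 + 3 + 2 = 11
This matches the lower bound, so 3 is optimal.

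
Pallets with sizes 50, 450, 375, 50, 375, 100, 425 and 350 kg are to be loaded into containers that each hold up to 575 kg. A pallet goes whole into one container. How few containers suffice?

Total = 450 + 425 + 375 + 375 + 350 + 100 + 50 + 50 = 2175 kg.
Lower bound: ⌈2175/575⌉ = 4 containers.
Also, 5 pallets each exceed 575/2 kg, and no two of those can share a container, so at least 5 containers are needed.
A packing using 5 containers:
  container 1: 450 + 100 = 550
  container 2: 425 + 50 + 50 = 525
  container 3: 375 = 375
  container 4: 375 = 375
  container 5: 350 = 350
This matches the lower bound, so 5 is optimal.

5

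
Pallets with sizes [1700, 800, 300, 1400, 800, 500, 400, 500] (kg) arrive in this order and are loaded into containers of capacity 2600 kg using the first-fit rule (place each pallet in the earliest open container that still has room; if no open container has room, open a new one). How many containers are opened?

  1700 → container 1 (new)  [load 1700/2600]
  800 → container 1  [load 2500/2600]
  300 → container 2 (new)  [load 300/2600]
  1400 → container 2  [load 1700/2600]
  800 → container 2  [load 2500/2600]
  500 → container 3 (new)  [load 500/2600]
  400 → container 3  [load 900/2600]
  500 → container 3  [load 1400/2600]
3 containers opened.

3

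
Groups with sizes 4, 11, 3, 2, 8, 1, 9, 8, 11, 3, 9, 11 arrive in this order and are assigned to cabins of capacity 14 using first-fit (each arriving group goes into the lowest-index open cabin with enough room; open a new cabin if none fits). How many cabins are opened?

8

  4 → cabin 1 (new)  [load 4/14]
  11 → cabin 2 (new)  [load 11/14]
  3 → cabin 1  [load 7/14]
  2 → cabin 1  [load 9/14]
  8 → cabin 3 (new)  [load 8/14]
  1 → cabin 1  [load 10/14]
  9 → cabin 4 (new)  [load 9/14]
  8 → cabin 5 (new)  [load 8/14]
  11 → cabin 6 (new)  [load 11/14]
  3 → cabin 1  [load 13/14]
  9 → cabin 7 (new)  [load 9/14]
  11 → cabin 8 (new)  [load 11/14]
8 cabins opened.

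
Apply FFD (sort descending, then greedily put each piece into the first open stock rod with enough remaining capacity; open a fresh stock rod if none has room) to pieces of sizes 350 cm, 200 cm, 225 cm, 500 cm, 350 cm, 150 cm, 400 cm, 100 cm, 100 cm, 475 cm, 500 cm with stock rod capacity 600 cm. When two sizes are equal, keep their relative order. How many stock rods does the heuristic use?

Sorted descending: 500, 500, 475, 400, 350, 350, 225, 200, 150, 100, 100.
  500 → stock rod 1 (new)  [load 500/600]
  500 → stock rod 2 (new)  [load 500/600]
  475 → stock rod 3 (new)  [load 475/600]
  400 → stock rod 4 (new)  [load 400/600]
  350 → stock rod 5 (new)  [load 350/600]
  350 → stock rod 6 (new)  [load 350/600]
  225 → stock rod 5  [load 575/600]
  200 → stock rod 4  [load 600/600]
  150 → stock rod 6  [load 500/600]
  100 → stock rod 1  [load 600/600]
  100 → stock rod 2  [load 600/600]
6 stock rods opened.

6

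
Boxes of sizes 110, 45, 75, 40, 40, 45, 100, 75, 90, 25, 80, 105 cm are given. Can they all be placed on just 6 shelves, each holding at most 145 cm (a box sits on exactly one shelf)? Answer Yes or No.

Total = 830 cm; ⌈830/145⌉ = 6.
7 boxes each exceed half the capacity and cannot share a shelf, forcing at least 7 shelves.
At least 7 shelves are required, but only 6 are allowed.

No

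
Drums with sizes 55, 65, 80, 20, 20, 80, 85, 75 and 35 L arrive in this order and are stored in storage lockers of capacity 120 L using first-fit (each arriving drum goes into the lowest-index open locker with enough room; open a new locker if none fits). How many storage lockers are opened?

5

  55 → locker 1 (new)  [load 55/120]
  65 → locker 1  [load 120/120]
  80 → locker 2 (new)  [load 80/120]
  20 → locker 2  [load 100/120]
  20 → locker 2  [load 120/120]
  80 → locker 3 (new)  [load 80/120]
  85 → locker 4 (new)  [load 85/120]
  75 → locker 5 (new)  [load 75/120]
  35 → locker 3  [load 115/120]
5 storage lockers opened.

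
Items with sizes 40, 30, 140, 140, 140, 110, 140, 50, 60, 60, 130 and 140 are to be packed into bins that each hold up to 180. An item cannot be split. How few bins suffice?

Total = 140 + 140 + 140 + 140 + 140 + 130 + 110 + 60 + 60 + 50 + 40 + 30 = 1180.
Lower bound: ⌈1180/180⌉ = 7 bins.
A packing using 8 bins:
  bin 1: 140 + 40 = 180
  bin 2: 140 + 30 = 170
  bin 3: 140 = 140
  bin 4: 140 = 140
  bin 5: 140 = 140
  bin 6: 130 + 50 = 180
  bin 7: 110 + 60 = 170
  bin 8: 60 = 60
No arrangement into 7 bins stays within capacity, so 8 is optimal.

8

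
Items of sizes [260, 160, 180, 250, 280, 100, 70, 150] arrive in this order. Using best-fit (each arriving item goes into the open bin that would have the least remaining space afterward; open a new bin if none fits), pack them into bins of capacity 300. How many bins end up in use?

  260 → bin 1 (new)  [load 260/300]
  160 → bin 2 (new)  [load 160/300]
  180 → bin 3 (new)  [load 180/300]
  250 → bin 4 (new)  [load 250/300]
  280 → bin 5 (new)  [load 280/300]
  100 → bin 3  [load 280/300]
  70 → bin 2  [load 230/300]
  150 → bin 6 (new)  [load 150/300]
6 bins opened.

6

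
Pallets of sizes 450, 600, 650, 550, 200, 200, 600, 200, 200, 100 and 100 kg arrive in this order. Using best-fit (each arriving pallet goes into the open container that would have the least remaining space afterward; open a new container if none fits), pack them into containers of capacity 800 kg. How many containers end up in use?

5

  450 → container 1 (new)  [load 450/800]
  600 → container 2 (new)  [load 600/800]
  650 → container 3 (new)  [load 650/800]
  550 → container 4 (new)  [load 550/800]
  200 → container 2  [load 800/800]
  200 → container 4  [load 750/800]
  600 → container 5 (new)  [load 600/800]
  200 → container 5  [load 800/800]
  200 → container 1  [load 650/800]
  100 → container 1  [load 750/800]
  100 → container 3  [load 750/800]
5 containers opened.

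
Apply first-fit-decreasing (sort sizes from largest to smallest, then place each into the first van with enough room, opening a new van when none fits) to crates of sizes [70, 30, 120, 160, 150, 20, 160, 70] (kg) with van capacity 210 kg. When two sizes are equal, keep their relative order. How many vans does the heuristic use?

Sorted descending: 160, 160, 150, 120, 70, 70, 30, 20.
  160 → van 1 (new)  [load 160/210]
  160 → van 2 (new)  [load 160/210]
  150 → van 3 (new)  [load 150/210]
  120 → van 4 (new)  [load 120/210]
  70 → van 4  [load 190/210]
  70 → van 5 (new)  [load 70/210]
  30 → van 1  [load 190/210]
  20 → van 1  [load 210/210]
5 vans opened.

5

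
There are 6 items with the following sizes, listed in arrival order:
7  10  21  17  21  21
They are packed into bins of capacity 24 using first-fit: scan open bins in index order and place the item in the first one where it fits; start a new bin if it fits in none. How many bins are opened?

5

  7 → bin 1 (new)  [load 7/24]
  10 → bin 1  [load 17/24]
  21 → bin 2 (new)  [load 21/24]
  17 → bin 3 (new)  [load 17/24]
  21 → bin 4 (new)  [load 21/24]
  21 → bin 5 (new)  [load 21/24]
5 bins opened.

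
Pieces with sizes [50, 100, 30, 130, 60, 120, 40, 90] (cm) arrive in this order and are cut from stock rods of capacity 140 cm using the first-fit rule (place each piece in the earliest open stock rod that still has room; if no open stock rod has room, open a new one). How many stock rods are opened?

  50 → stock rod 1 (new)  [load 50/140]
  100 → stock rod 2 (new)  [load 100/140]
  30 → stock rod 1  [load 80/140]
  130 → stock rod 3 (new)  [load 130/140]
  60 → stock rod 1  [load 140/140]
  120 → stock rod 4 (new)  [load 120/140]
  40 → stock rod 2  [load 140/140]
  90 → stock rod 5 (new)  [load 90/140]
5 stock rods opened.

5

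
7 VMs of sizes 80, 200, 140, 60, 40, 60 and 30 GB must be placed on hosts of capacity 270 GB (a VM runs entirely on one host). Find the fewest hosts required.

Total = 200 + 140 + 80 + 60 + 60 + 40 + 30 = 610 GB.
Lower bound: ⌈610/270⌉ = 3 hosts.
A packing using 3 hosts:
  host 1: 200 + 60 = 260
  host 2: 140 + 80 + 40 = 260
  host 3: 60 + 30 = 90
This matches the lower bound, so 3 is optimal.

3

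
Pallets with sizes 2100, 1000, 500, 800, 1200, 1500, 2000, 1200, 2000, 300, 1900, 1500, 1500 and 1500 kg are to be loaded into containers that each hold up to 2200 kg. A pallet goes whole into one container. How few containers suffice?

10

Total = 2100 + 2000 + 2000 + 1900 + 1500 + 1500 + 1500 + 1500 + 1200 + 1200 + 1000 + 800 + 500 + 300 = 19000 kg.
Lower bound: ⌈19000/2200⌉ = 9 containers.
Also, 10 pallets each exceed 1100 kg, and no two of those can share a container, so at least 10 containers are needed.
A packing using 10 containers:
  container 1: 2100 = 2100
  container 2: 2000 = 2000
  container 3: 2000 = 2000
  container 4: 1900 + 300 = 2200
  container 5: 1500 + 500 = 2000
  container 6: 1500 = 1500
  container 7: 1500 = 1500
  container 8: 1500 = 1500
  container 9: 1200 + 1000 = 2200
  container 10: 1200 + 800 = 2000
This matches the lower bound, so 10 is optimal.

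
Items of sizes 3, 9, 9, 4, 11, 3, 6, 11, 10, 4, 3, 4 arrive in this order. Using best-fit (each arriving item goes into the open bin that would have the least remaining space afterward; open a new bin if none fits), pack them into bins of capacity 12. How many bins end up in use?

  3 → bin 1 (new)  [load 3/12]
  9 → bin 1  [load 12/12]
  9 → bin 2 (new)  [load 9/12]
  4 → bin 3 (new)  [load 4/12]
  11 → bin 4 (new)  [load 11/12]
  3 → bin 2  [load 12/12]
  6 → bin 3  [load 10/12]
  11 → bin 5 (new)  [load 11/12]
  10 → bin 6 (new)  [load 10/12]
  4 → bin 7 (new)  [load 4/12]
  3 → bin 7  [load 7/12]
  4 → bin 7  [load 11/12]
7 bins opened.

7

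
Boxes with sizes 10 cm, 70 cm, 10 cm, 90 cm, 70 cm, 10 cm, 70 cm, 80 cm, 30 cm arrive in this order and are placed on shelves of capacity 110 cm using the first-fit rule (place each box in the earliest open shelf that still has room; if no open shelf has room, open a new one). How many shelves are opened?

5

  10 → shelf 1 (new)  [load 10/110]
  70 → shelf 1  [load 80/110]
  10 → shelf 1  [load 90/110]
  90 → shelf 2 (new)  [load 90/110]
  70 → shelf 3 (new)  [load 70/110]
  10 → shelf 1  [load 100/110]
  70 → shelf 4 (new)  [load 70/110]
  80 → shelf 5 (new)  [load 80/110]
  30 → shelf 3  [load 100/110]
5 shelves opened.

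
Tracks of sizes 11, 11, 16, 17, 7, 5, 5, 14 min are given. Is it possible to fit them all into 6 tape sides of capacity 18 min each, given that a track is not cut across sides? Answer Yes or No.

Yes

A valid assignment using 6 tape sides:
  side 1: 17 = 17
  side 2: 16 = 16
  side 3: 14 = 14
  side 4: 11 + 7 = 18
  side 5: 11 + 5 = 16
  side 6: 5 = 5
Every load is within 18 min, so 6 tape sides suffice.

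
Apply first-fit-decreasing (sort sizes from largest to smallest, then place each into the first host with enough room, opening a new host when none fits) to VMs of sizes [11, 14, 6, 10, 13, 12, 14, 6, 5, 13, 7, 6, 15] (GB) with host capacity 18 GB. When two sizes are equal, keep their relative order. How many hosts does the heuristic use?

9

Sorted descending: 15, 14, 14, 13, 13, 12, 11, 10, 7, 6, 6, 6, 5.
  15 → host 1 (new)  [load 15/18]
  14 → host 2 (new)  [load 14/18]
  14 → host 3 (new)  [load 14/18]
  13 → host 4 (new)  [load 13/18]
  13 → host 5 (new)  [load 13/18]
  12 → host 6 (new)  [load 12/18]
  11 → host 7 (new)  [load 11/18]
  10 → host 8 (new)  [load 10/18]
  7 → host 7  [load 18/18]
  6 → host 6  [load 18/18]
  6 → host 8  [load 16/18]
  6 → host 9 (new)  [load 6/18]
  5 → host 4  [load 18/18]
9 hosts opened.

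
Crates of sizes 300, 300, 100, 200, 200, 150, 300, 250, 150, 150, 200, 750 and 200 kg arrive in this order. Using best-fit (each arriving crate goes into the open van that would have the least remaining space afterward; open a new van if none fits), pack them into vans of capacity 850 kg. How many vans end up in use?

  300 → van 1 (new)  [load 300/850]
  300 → van 1  [load 600/850]
  100 → van 1  [load 700/850]
  200 → van 2 (new)  [load 200/850]
  200 → van 2  [load 400/850]
  150 → van 1  [load 850/850]
  300 → van 2  [load 700/850]
  250 → van 3 (new)  [load 250/850]
  150 → van 2  [load 850/850]
  150 → van 3  [load 400/850]
  200 → van 3  [load 600/850]
  750 → van 4 (new)  [load 750/850]
  200 → van 3  [load 800/850]
4 vans opened.

4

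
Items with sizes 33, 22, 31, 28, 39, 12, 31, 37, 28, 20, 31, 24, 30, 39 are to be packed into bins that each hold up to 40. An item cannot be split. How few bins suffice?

13

Total = 39 + 39 + 37 + 33 + 31 + 31 + 31 + 30 + 28 + 28 + 24 + 22 + 20 + 12 = 405.
Lower bound: ⌈405/40⌉ = 11 bins.
Also, 12 items each exceed 20, and no two of those can share a bin, so at least 12 bins are needed.
A packing using 13 bins:
  bin 1: 39 = 39
  bin 2: 39 = 39
  bin 3: 37 = 37
  bin 4: 33 = 33
  bin 5: 31 = 31
  bin 6: 31 = 31
  bin 7: 31 = 31
  bin 8: 30 = 30
  bin 9: 28 + 12 = 40
  bin 10: 28 = 28
  bin 11: 24 = 24
  bin 12: 22 = 22
  bin 13: 20 = 20
No arrangement into 12 bins stays within capacity, so 13 is optimal.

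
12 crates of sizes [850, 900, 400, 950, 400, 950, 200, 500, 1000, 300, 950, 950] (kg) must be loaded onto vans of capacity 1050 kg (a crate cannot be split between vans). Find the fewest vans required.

9

Total = 1000 + 950 + 950 + 950 + 950 + 900 + 850 + 500 + 400 + 400 + 300 + 200 = 8350 kg.
Lower bound: ⌈8350/1050⌉ = 8 vans.
A packing using 9 vans:
  van 1: 1000 = 1000
  van 2: 950 = 950
  van 3: 950 = 950
  van 4: 950 = 950
  van 5: 950 = 950
  van 6: 900 = 900
  van 7: 850 + 200 = 1050
  van 8: 500 + 400 = 900
  van 9: 400 + 300 = 700
No arrangement into 8 vans stays within capacity, so 9 is optimal.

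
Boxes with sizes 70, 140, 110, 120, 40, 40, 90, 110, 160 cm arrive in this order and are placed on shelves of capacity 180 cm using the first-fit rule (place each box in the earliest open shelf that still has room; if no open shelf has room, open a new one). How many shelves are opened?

  70 → shelf 1 (new)  [load 70/180]
  140 → shelf 2 (new)  [load 140/180]
  110 → shelf 1  [load 180/180]
  120 → shelf 3 (new)  [load 120/180]
  40 → shelf 2  [load 180/180]
  40 → shelf 3  [load 160/180]
  90 → shelf 4 (new)  [load 90/180]
  110 → shelf 5 (new)  [load 110/180]
  160 → shelf 6 (new)  [load 160/180]
6 shelves opened.

6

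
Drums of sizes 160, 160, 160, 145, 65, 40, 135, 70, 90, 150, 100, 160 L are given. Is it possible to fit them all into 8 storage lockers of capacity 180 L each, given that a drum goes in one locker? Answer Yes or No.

Total = 1435 L; ⌈1435/180⌉ = 8.
The bound of 8 does not rule out 8, but exhaustive search shows no assignment into 8 storage lockers of capacity 180 L exists — the minimum is 9.

No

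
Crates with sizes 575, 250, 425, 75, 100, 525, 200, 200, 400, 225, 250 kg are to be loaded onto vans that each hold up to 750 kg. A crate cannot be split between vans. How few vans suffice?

Total = 575 + 525 + 425 + 400 + 250 + 250 + 225 + 200 + 200 + 100 + 75 = 3225 kg.
Lower bound: ⌈3225/750⌉ = 5 vans.
A packing using 5 vans:
  van 1: 575 + 100 + 75 = 750
  van 2: 525 + 225 = 750
  van 3: 425 + 250 = 675
  van 4: 400 + 250 = 650
  van 5: 200 + 200 = 400
This matches the lower bound, so 5 is optimal.

5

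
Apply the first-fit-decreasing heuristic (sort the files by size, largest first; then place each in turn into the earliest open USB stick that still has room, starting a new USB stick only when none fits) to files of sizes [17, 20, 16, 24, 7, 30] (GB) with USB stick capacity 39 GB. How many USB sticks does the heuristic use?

Sorted descending: 30, 24, 20, 17, 16, 7.
  30 → USB stick 1 (new)  [load 30/39]
  24 → USB stick 2 (new)  [load 24/39]
  20 → USB stick 3 (new)  [load 20/39]
  17 → USB stick 3  [load 37/39]
  16 → USB stick 4 (new)  [load 16/39]
  7 → USB stick 1  [load 37/39]
4 USB sticks opened.

4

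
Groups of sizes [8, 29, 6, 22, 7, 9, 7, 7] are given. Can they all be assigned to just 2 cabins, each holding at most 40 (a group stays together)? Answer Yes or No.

No

Total = 95; ⌈95/40⌉ = 3.
At least 3 cabins are required, but only 2 are allowed.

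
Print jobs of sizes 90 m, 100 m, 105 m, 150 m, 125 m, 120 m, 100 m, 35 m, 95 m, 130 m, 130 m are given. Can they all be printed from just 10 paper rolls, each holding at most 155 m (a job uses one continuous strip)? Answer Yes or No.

Yes

A valid assignment using 10 paper rolls:
  roll 1: 150 = 150
  roll 2: 130 = 130
  roll 3: 130 = 130
  roll 4: 125 = 125
  roll 5: 120 + 35 = 155
  roll 6: 105 = 105
  roll 7: 100 = 100
  roll 8: 100 = 100
  roll 9: 95 = 95
  roll 10: 90 = 90
Every load is within 155 m, so 10 paper rolls suffice.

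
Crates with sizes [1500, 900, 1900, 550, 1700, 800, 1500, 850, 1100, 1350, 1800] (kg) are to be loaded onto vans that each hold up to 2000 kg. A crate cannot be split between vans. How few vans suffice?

Total = 1900 + 1800 + 1700 + 1500 + 1500 + 1350 + 1100 + 900 + 850 + 800 + 550 = 13950 kg.
Lower bound: ⌈13950/2000⌉ = 7 vans.
A packing using 8 vans:
  van 1: 1900 = 1900
  van 2: 1800 = 1800
  van 3: 1700 = 1700
  van 4: 1500 = 1500
  van 5: 1500 = 1500
  van 6: 1350 + 550 = 1900
  van 7: 1100 + 900 = 2000
  van 8: 850 + 800 = 1650
No arrangement into 7 vans stays within capacity, so 8 is optimal.

8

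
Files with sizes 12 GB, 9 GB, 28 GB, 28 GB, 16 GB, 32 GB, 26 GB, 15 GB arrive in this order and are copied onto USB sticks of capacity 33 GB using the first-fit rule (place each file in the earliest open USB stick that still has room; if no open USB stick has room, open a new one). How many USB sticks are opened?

  12 → USB stick 1 (new)  [load 12/33]
  9 → USB stick 1  [load 21/33]
  28 → USB stick 2 (new)  [load 28/33]
  28 → USB stick 3 (new)  [load 28/33]
  16 → USB stick 4 (new)  [load 16/33]
  32 → USB stick 5 (new)  [load 32/33]
  26 → USB stick 6 (new)  [load 26/33]
  15 → USB stick 4  [load 31/33]
6 USB sticks opened.

6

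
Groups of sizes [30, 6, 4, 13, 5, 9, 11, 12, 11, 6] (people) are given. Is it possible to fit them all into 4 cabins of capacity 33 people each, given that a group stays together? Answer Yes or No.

A valid assignment using 4 cabins:
  cabin 1: 30 = 30
  cabin 2: 13 + 12 + 6 = 31
  cabin 3: 11 + 11 + 9 = 31
  cabin 4: 6 + 5 + 4 = 15
Every load is within 33 people, so 4 cabins suffice.

Yes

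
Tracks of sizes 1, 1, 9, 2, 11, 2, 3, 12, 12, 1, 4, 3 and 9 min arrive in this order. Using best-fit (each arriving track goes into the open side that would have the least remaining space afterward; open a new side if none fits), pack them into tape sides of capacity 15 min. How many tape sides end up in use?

  1 → side 1 (new)  [load 1/15]
  1 → side 1  [load 2/15]
  9 → side 1  [load 11/15]
  2 → side 1  [load 13/15]
  11 → side 2 (new)  [load 11/15]
  2 → side 1  [load 15/15]
  3 → side 2  [load 14/15]
  12 → side 3 (new)  [load 12/15]
  12 → side 4 (new)  [load 12/15]
  1 → side 2  [load 15/15]
  4 → side 5 (new)  [load 4/15]
  3 → side 3  [load 15/15]
  9 → side 5  [load 13/15]
5 tape sides opened.

5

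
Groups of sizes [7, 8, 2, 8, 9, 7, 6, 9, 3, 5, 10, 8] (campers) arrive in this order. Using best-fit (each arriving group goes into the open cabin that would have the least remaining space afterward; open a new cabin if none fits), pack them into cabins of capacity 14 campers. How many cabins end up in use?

7

  7 → cabin 1 (new)  [load 7/14]
  8 → cabin 2 (new)  [load 8/14]
  2 → cabin 2  [load 10/14]
  8 → cabin 3 (new)  [load 8/14]
  9 → cabin 4 (new)  [load 9/14]
  7 → cabin 1  [load 14/14]
  6 → cabin 3  [load 14/14]
  9 → cabin 5 (new)  [load 9/14]
  3 → cabin 2  [load 13/14]
  5 → cabin 4  [load 14/14]
  10 → cabin 6 (new)  [load 10/14]
  8 → cabin 7 (new)  [load 8/14]
7 cabins opened.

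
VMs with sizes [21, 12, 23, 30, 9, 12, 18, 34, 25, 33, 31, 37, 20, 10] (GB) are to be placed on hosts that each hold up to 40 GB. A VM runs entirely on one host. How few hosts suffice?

9

Total = 37 + 34 + 33 + 31 + 30 + 25 + 23 + 21 + 20 + 18 + 12 + 12 + 10 + 9 = 315 GB.
Lower bound: ⌈315/40⌉ = 8 hosts.
A packing using 9 hosts:
  host 1: 37 = 37
  host 2: 34 = 34
  host 3: 33 = 33
  host 4: 31 + 9 = 40
  host 5: 30 + 10 = 40
  host 6: 25 + 12 = 37
  host 7: 23 + 12 = 35
  host 8: 21 + 18 = 39
  host 9: 20 = 20
No arrangement into 8 hosts stays within capacity, so 9 is optimal.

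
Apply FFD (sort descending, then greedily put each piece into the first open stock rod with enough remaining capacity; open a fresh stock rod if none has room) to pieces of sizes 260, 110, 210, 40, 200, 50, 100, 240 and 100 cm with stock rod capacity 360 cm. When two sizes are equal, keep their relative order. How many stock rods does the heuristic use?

Sorted descending: 260, 240, 210, 200, 110, 100, 100, 50, 40.
  260 → stock rod 1 (new)  [load 260/360]
  240 → stock rod 2 (new)  [load 240/360]
  210 → stock rod 3 (new)  [load 210/360]
  200 → stock rod 4 (new)  [load 200/360]
  110 → stock rod 2  [load 350/360]
  100 → stock rod 1  [load 360/360]
  100 → stock rod 3  [load 310/360]
  50 → stock rod 3  [load 360/360]
  40 → stock rod 4  [load 240/360]
4 stock rods opened.

4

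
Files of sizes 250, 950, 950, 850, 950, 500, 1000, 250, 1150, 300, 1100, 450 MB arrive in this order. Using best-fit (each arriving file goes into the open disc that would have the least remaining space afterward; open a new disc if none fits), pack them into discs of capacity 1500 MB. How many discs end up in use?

  250 → disc 1 (new)  [load 250/1500]
  950 → disc 1  [load 1200/1500]
  950 → disc 2 (new)  [load 950/1500]
  850 → disc 3 (new)  [load 850/1500]
  950 → disc 4 (new)  [load 950/1500]
  500 → disc 2  [load 1450/1500]
  1000 → disc 5 (new)  [load 1000/1500]
  250 → disc 1  [load 1450/1500]
  1150 → disc 6 (new)  [load 1150/1500]
  300 → disc 6  [load 1450/1500]
  1100 → disc 7 (new)  [load 1100/1500]
  450 → disc 5  [load 1450/1500]
7 discs opened.

7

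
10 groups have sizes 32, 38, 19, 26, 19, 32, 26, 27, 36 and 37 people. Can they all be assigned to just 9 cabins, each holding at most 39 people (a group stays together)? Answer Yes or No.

Yes

A valid assignment using 9 cabins:
  cabin 1: 38 = 38
  cabin 2: 37 = 37
  cabin 3: 36 = 36
  cabin 4: 32 = 32
  cabin 5: 32 = 32
  cabin 6: 27 = 27
  cabin 7: 26 = 26
  cabin 8: 26 = 26
  cabin 9: 19 + 19 = 38
Every load is within 39 people, so 9 cabins suffice.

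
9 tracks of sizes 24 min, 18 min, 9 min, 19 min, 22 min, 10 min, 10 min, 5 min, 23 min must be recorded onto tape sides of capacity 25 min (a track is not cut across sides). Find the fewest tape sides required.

7

Total = 24 + 23 + 22 + 19 + 18 + 10 + 10 + 9 + 5 = 140 min.
Lower bound: ⌈140/25⌉ = 6 tape sides.
A packing using 7 tape sides:
  side 1: 24 = 24
  side 2: 23 = 23
  side 3: 22 = 22
  side 4: 19 + 5 = 24
  side 5: 18 = 18
  side 6: 10 + 10 = 20
  side 7: 9 = 9
No arrangement into 6 tape sides stays within capacity, so 7 is optimal.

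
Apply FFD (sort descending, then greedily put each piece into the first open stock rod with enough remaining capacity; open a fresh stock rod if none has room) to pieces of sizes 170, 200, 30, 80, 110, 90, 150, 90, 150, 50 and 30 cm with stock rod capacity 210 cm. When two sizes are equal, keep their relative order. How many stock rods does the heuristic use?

Sorted descending: 200, 170, 150, 150, 110, 90, 90, 80, 50, 30, 30.
  200 → stock rod 1 (new)  [load 200/210]
  170 → stock rod 2 (new)  [load 170/210]
  150 → stock rod 3 (new)  [load 150/210]
  150 → stock rod 4 (new)  [load 150/210]
  110 → stock rod 5 (new)  [load 110/210]
  90 → stock rod 5  [load 200/210]
  90 → stock rod 6 (new)  [load 90/210]
  80 → stock rod 6  [load 170/210]
  50 → stock rod 3  [load 200/210]
  30 → stock rod 2  [load 200/210]
  30 → stock rod 4  [load 180/210]
6 stock rods opened.

6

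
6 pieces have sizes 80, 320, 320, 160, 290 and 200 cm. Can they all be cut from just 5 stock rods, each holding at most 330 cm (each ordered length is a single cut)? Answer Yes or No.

A valid assignment using 5 stock rods:
  stock rod 1: 320 = 320
  stock rod 2: 320 = 320
  stock rod 3: 290 = 290
  stock rod 4: 200 + 80 = 280
  stock rod 5: 160 = 160
Every load is within 330 cm, so 5 stock rods suffice.

Yes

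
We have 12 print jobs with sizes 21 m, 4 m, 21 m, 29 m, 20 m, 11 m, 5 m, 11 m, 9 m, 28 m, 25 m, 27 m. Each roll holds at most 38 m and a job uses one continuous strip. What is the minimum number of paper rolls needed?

7

Total = 29 + 28 + 27 + 25 + 21 + 21 + 20 + 11 + 11 + 9 + 5 + 4 = 211 m.
Lower bound: ⌈211/38⌉ = 6 paper rolls.
Also, 7 print jobs each exceed 19 m, and no two of those can share a roll, so at least 7 paper rolls are needed.
A packing using 7 paper rolls:
  roll 1: 29 + 9 = 38
  roll 2: 28 + 5 + 4 = 37
  roll 3: 27 + 11 = 38
  roll 4: 25 + 11 = 36
  roll 5: 21 = 21
  roll 6: 21 = 21
  roll 7: 20 = 20
This matches the lower bound, so 7 is optimal.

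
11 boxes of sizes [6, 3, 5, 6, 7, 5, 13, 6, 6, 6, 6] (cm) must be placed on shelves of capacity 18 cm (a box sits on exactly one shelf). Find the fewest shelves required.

Total = 13 + 7 + 6 + 6 + 6 + 6 + 6 + 6 + 5 + 5 + 3 = 69 cm.
Lower bound: ⌈69/18⌉ = 4 shelves.
A packing using 4 shelves:
  shelf 1: 13 + 5 = 18
  shelf 2: 7 + 6 + 5 = 18
  shelf 3: 6 + 6 + 6 = 18
  shelf 4: 6 + 6 + 3 = 15
This matches the lower bound, so 4 is optimal.

4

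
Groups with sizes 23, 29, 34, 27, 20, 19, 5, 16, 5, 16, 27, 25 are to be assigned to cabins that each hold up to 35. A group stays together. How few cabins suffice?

9

Total = 34 + 29 + 27 + 27 + 25 + 23 + 20 + 19 + 16 + 16 + 5 + 5 = 246.
Lower bound: ⌈246/35⌉ = 8 cabins.
A packing using 9 cabins:
  cabin 1: 34 = 34
  cabin 2: 29 + 5 = 34
  cabin 3: 27 + 5 = 32
  cabin 4: 27 = 27
  cabin 5: 25 = 25
  cabin 6: 23 = 23
  cabin 7: 20 = 20
  cabin 8: 19 + 16 = 35
  cabin 9: 16 = 16
No arrangement into 8 cabins stays within capacity, so 9 is optimal.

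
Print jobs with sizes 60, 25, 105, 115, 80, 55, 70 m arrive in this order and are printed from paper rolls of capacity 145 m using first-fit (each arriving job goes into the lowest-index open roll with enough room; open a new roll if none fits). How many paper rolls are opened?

5

  60 → roll 1 (new)  [load 60/145]
  25 → roll 1  [load 85/145]
  105 → roll 2 (new)  [load 105/145]
  115 → roll 3 (new)  [load 115/145]
  80 → roll 4 (new)  [load 80/145]
  55 → roll 1  [load 140/145]
  70 → roll 5 (new)  [load 70/145]
5 paper rolls opened.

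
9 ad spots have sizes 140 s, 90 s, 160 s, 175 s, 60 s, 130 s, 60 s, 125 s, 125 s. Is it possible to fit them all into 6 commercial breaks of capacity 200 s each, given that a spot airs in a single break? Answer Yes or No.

Total = 1065 s; ⌈1065/200⌉ = 6.
The bound of 6 does not rule out 6, but exhaustive search shows no assignment into 6 commercial breaks of capacity 200 s exists — the minimum is 7.

No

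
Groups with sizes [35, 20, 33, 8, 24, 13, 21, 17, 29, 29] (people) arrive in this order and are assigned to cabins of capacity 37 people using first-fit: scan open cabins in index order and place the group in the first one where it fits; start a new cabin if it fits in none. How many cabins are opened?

  35 → cabin 1 (new)  [load 35/37]
  20 → cabin 2 (new)  [load 20/37]
  33 → cabin 3 (new)  [load 33/37]
  8 → cabin 2  [load 28/37]
  24 → cabin 4 (new)  [load 24/37]
  13 → cabin 4  [load 37/37]
  21 → cabin 5 (new)  [load 21/37]
  17 → cabin 6 (new)  [load 17/37]
  29 → cabin 7 (new)  [load 29/37]
  29 → cabin 8 (new)  [load 29/37]
8 cabins opened.

8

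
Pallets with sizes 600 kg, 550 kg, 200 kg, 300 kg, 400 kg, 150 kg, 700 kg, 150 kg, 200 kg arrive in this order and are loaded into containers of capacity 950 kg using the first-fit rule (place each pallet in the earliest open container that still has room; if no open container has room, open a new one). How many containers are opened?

  600 → container 1 (new)  [load 600/950]
  550 → container 2 (new)  [load 550/950]
  200 → container 1  [load 800/950]
  300 → container 2  [load 850/950]
  400 → container 3 (new)  [load 400/950]
  150 → container 1  [load 950/950]
  700 → container 4 (new)  [load 700/950]
  150 → container 3  [load 550/950]
  200 → container 3  [load 750/950]
4 containers opened.

4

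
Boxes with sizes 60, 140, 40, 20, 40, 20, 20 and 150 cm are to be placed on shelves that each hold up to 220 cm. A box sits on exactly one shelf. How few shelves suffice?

Total = 150 + 140 + 60 + 40 + 40 + 20 + 20 + 20 = 490 cm.
Lower bound: ⌈490/220⌉ = 3 shelves.
A packing using 3 shelves:
  shelf 1: 150 + 60 = 210
  shelf 2: 140 + 40 + 40 = 220
  shelf 3: 20 + 20 + 20 = 60
This matches the lower bound, so 3 is optimal.

3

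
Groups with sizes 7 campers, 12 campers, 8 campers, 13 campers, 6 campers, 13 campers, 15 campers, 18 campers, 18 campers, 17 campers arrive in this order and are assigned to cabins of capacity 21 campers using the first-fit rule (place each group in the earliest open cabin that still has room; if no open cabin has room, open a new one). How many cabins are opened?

  7 → cabin 1 (new)  [load 7/21]
  12 → cabin 1  [load 19/21]
  8 → cabin 2 (new)  [load 8/21]
  13 → cabin 2  [load 21/21]
  6 → cabin 3 (new)  [load 6/21]
  13 → cabin 3  [load 19/21]
  15 → cabin 4 (new)  [load 15/21]
  18 → cabin 5 (new)  [load 18/21]
  18 → cabin 6 (new)  [load 18/21]
  17 → cabin 7 (new)  [load 17/21]
7 cabins opened.

7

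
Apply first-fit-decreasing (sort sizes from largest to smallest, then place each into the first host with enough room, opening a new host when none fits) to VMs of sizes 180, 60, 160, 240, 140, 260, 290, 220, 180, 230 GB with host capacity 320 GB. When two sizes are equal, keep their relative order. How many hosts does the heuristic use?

Sorted descending: 290, 260, 240, 230, 220, 180, 180, 160, 140, 60.
  290 → host 1 (new)  [load 290/320]
  260 → host 2 (new)  [load 260/320]
  240 → host 3 (new)  [load 240/320]
  230 → host 4 (new)  [load 230/320]
  220 → host 5 (new)  [load 220/320]
  180 → host 6 (new)  [load 180/320]
  180 → host 7 (new)  [load 180/320]
  160 → host 8 (new)  [load 160/320]
  140 → host 6  [load 320/320]
  60 → host 2  [load 320/320]
8 hosts opened.

8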